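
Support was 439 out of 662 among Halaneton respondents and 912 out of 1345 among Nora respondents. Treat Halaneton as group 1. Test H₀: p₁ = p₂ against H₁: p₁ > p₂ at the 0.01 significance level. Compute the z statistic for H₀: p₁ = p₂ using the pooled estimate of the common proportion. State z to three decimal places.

p̂₁ = 439/662 ≈ 0.66314, p̂₂ = 912/1345 ≈ 0.67807.
Pooled p̂ = (439+912)/(662+1345) = 1351/2007 = 0.67314.
SE = √(0.220021 × 0.00225407) = 0.02227.
z = (0.66314 − 0.67807)/0.02227 = -0.01493/0.02227 = -0.670.
p-value = P(Z > -0.670) ≈ 0.7486; since p > α = 0.01, fail to reject H₀.

z = -0.670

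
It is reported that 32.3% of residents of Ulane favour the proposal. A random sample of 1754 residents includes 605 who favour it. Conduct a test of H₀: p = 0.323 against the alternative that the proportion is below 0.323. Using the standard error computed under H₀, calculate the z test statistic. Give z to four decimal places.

z = 1.9637

p̂ = 605/1754 = 0.3449259.
Under H₀, SE = √(0.323·0.677/1754) = √(0.00012467) = 0.0111656.
z = (0.3449259 − 0.323)/0.0111656 = 0.0219259/0.0111656 = 1.9637.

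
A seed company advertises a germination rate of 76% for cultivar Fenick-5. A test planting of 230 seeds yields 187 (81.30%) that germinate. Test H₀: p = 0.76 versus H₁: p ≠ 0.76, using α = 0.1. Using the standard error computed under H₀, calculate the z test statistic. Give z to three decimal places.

z = 1.884

p̂ = 187/230 = 0.81304.
Standard error under H₀: √(0.76×0.24/230) = 0.02816.
z = (0.81304 − 0.76)/0.02816 = 0.05304/0.02816 = 1.884.
p-value = 2·P(Z > 1.884) ≈ 0.0596. With α = 0.1, reject H₀.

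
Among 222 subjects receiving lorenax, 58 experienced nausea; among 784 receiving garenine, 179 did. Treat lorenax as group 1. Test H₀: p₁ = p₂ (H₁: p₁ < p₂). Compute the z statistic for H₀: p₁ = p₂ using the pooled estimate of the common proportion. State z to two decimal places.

z = 1.02

p̂₁ = 58/222 ≈ 0.2613, p̂₂ = 179/784 ≈ 0.2283.
Pooled p̂ = (58+179)/(222+784) = 237/1006 = 0.2356.
SE = √(p̂(1−p̂)(1/n₁+1/n₂)) = √(0.2356·0.7644·0.00578001) = √(0.0010409) = 0.0323.
z = (0.2613 − 0.2283)/0.0323 = 0.0330/0.0323 = 1.02.
p-value = P(Z < 1.021) ≈ 0.8464.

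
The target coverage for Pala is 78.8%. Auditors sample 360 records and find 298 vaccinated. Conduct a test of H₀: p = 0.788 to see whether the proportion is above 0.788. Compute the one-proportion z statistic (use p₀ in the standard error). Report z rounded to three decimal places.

p̂ = 298/360 ≈ 0.82778.
Standard error under H₀: √(0.788×0.212/360) = 0.02154.
z = (0.82778 − 0.788)/0.02154 = 0.03978/0.02154 = 1.847.

z = 1.847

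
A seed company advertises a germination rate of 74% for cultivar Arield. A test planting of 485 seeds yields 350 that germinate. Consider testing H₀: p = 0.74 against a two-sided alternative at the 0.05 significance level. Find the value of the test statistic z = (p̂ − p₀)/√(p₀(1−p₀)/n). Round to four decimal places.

z = -0.9213

p̂ = 350/485 ≈ 0.7216495.
Under H₀, SE = √(0.74·0.26/485) = √(0.000396701) = 0.0199174.
z = (0.7216495 − 0.74)/0.0199174 = -0.0183505/0.0199174 = -0.9213.
Two-sided p-value ≈ 2·Φ(−0.921) = 0.3569; since p > α = 0.05, fail to reject H₀.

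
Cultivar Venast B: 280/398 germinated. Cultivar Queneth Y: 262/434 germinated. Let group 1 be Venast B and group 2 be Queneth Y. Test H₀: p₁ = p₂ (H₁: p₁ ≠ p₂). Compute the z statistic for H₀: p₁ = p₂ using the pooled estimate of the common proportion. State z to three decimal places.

z = 3.019

p̂₁ = 280/398 = 0.70352, p̂₂ = 262/434 = 0.60369.
Pooled p̂ = (280+262)/(398+434) = 542/832 = 0.65144.
SE = √(0.227065 × 0.00481671) = 0.03307.
z = (0.70352 − 0.60369)/0.03307 = 0.09983/0.03307 = 3.019.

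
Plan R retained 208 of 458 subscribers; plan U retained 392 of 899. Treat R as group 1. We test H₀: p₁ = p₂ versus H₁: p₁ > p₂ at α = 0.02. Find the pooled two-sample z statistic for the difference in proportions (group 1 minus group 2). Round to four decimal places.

z = 0.6351

p̂₁ = 208/458 = 0.454148, p̂₂ = 392/899 = 0.436040.
Pooled p̂ = (208+392)/(458+899) = 600/1357 = 0.442152.
SE = √(p̂(1−p̂)(1/n₁+1/n₂)) = √(0.442152·0.557848·0.00329575) = √(0.000812909) = 0.028512.
z = (0.454148 − 0.436040)/0.028512 = 0.018108/0.028512 = 0.6351.
p-value = P(Z > 0.635) ≈ 0.2627. With α = 0.02, fail to reject H₀.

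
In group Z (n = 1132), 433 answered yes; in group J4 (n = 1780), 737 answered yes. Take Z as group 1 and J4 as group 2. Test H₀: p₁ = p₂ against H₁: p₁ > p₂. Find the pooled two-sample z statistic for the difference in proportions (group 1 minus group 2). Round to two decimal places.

p̂₁ = 433/1132 ≈ 0.3825, p̂₂ = 737/1780 ≈ 0.4140.
Pooled p̂ = (433+737)/(1132+1780) = 1170/2912 = 0.4018.
SE = √(p̂(1−p̂)(1/n₁+1/n₂)) = √(0.4018·0.5982·0.00144519) = √(0.000347357) = 0.0186.
z = (0.3825 − 0.4140)/0.0186 = -0.0315/0.0186 = -1.69.
p-value = P(Z > -1.692) ≈ 0.9547.

z = -1.69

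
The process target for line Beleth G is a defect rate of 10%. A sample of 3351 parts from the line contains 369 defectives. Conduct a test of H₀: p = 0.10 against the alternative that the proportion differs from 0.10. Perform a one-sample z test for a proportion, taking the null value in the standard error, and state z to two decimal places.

p̂ = 369/3351 = 0.11012.
Under H₀, SE = √(0.1·0.9/3351) = √(2.68577e-05) = 0.00518.
z = (0.11012 − 0.1)/0.00518 = 0.01012/0.00518 = 1.95.
Two-sided p-value ≈ 2·Φ(−1.952) = 0.0509.

z = 1.95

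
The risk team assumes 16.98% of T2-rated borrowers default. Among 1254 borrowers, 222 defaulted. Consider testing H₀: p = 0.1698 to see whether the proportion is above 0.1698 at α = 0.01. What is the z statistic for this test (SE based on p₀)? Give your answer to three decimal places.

z = 0.682

p̂ = 222/1254 = 0.17703.
Standard error under H₀: √(0.1698×0.8302/1254) = 0.01060.
z = (0.17703 − 0.1698)/0.01060 = 0.00723/0.01060 = 0.682.
p-value = P(Z > 0.682) ≈ 0.2475. With α = 0.01, fail to reject H₀.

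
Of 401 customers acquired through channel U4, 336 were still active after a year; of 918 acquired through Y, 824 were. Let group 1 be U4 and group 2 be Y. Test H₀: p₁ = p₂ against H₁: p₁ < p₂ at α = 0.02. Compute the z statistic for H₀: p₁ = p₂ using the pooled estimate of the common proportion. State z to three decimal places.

z = -3.063

p̂₁ = 336/401 = 0.83791, p̂₂ = 824/918 = 0.89760.
Pooled p̂ = (336+824)/(401+918) = 1160/1319 = 0.87945.
SE = √(p̂(1−p̂)(1/n₁+1/n₂)) = √(0.87945·0.12055·0.00358309) = √(0.00037986) = 0.01949.
z = (0.83791 − 0.89760)/0.01949 = -0.05969/0.01949 = -3.063.
p-value = P(Z < -3.063) ≈ 0.0011, so at α = 0.02 we reject H₀.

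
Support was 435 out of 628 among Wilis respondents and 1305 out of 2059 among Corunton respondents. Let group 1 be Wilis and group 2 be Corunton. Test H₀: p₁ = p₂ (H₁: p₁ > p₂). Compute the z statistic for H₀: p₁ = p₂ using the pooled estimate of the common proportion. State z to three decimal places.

z = 2.703

p̂₁ = 435/628 ≈ 0.69268, p̂₂ = 1305/2059 ≈ 0.63380.
Pooled p̂ = (435+1305)/(628+2059) = 1740/2687 = 0.64756.
SE = √(0.228225 × 0.00207803) = 0.02178.
z = (0.69268 − 0.63380)/0.02178 = 0.05888/0.02178 = 2.703.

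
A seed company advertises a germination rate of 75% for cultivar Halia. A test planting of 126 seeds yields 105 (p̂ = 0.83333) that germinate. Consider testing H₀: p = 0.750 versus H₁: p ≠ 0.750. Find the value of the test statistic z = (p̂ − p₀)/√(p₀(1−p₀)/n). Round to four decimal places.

p̂ = 105/126 = 0.833333.
Under H₀, SE = √(0.75·0.25/126) = √(0.0014881) = 0.038576.
z = (0.833333 − 0.75)/0.038576 = 0.083333/0.038576 = 2.1602.
p-value = 2·P(Z > 2.160) ≈ 0.0308.

z = 2.1602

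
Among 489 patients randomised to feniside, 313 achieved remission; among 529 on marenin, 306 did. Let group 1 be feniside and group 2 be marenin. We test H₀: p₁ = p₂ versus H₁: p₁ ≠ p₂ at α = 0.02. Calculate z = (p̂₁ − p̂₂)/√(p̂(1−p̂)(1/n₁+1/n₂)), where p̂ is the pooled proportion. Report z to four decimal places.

p̂₁ = 313/489 ≈ 0.640082, p̂₂ = 306/529 ≈ 0.578450.
Pooled p̂ = (313+306)/(489+529) = 619/1018 = 0.608055.
SE = √(p̂(1−p̂)(1/n₁+1/n₂)) = √(0.608055·0.391945·0.00393535) = √(0.000937889) = 0.030625.
z = (0.640082 − 0.578450)/0.030625 = 0.061632/0.030625 = 2.0125.
p-value = 2·P(Z > 2.012) ≈ 0.0442. With α = 0.02, fail to reject H₀.

z = 2.0125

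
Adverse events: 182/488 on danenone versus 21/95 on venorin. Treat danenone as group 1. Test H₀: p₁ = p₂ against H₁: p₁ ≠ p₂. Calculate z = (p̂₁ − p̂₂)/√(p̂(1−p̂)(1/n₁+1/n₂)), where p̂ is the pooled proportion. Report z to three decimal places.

z = 2.843

p̂₁ = 182/488 ≈ 0.372951, p̂₂ = 21/95 ≈ 0.221053.
Pooled p̂ = (182+21)/(488+95) = 203/583 = 0.348199.
SE = √(0.226956 × 0.0125755) = 0.053424.
z = (0.372951 − 0.221053)/0.053424 = 0.151898/0.053424 = 2.843.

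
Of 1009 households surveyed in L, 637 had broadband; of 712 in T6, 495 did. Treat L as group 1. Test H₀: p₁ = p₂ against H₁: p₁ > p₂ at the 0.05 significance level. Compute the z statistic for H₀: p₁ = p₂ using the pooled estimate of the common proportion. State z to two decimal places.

p̂₁ = 637/1009 ≈ 0.6313, p̂₂ = 495/712 ≈ 0.6952.
Pooled p̂ = (637+495)/(1009+712) = 1132/1721 = 0.6578.
SE = √(p̂(1−p̂)(1/n₁+1/n₂)) = √(0.6578·0.3422·0.00239557) = √(0.000539274) = 0.0232.
z = (0.6313 − 0.6952)/0.0232 = -0.0639/0.0232 = -2.75.
p-value = P(Z > -2.752) ≈ 0.9970; since p > α = 0.05, fail to reject H₀.

z = -2.75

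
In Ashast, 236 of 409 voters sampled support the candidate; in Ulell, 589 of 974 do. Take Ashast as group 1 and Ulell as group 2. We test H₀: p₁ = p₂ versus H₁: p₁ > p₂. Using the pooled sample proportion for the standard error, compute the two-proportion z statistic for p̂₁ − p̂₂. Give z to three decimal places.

z = -0.958

p̂₁ = 236/409 ≈ 0.57702, p̂₂ = 589/974 ≈ 0.60472.
Pooled p̂ = (236+589)/(409+974) = 825/1383 = 0.59653.
SE = √(0.240682 × 0.00347168) = 0.02891.
z = (0.57702 − 0.60472)/0.02891 = -0.02770/0.02891 = -0.958.
p-value = P(Z > -0.958) ≈ 0.8311.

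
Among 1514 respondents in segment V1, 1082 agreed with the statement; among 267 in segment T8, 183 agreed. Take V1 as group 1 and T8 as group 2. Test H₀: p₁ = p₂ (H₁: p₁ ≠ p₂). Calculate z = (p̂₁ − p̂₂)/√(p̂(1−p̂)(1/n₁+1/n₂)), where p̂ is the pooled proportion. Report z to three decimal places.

p̂₁ = 1082/1514 ≈ 0.71466, p̂₂ = 183/267 ≈ 0.68539.
Pooled p̂ = (1082+183)/(1514+267) = 1265/1781 = 0.71028.
SE = √(p̂(1−p̂)(1/n₁+1/n₂)) = √(0.71028·0.28972·0.00440582) = √(0.000906649) = 0.03011.
z = (0.71466 − 0.68539)/0.03011 = 0.02927/0.03011 = 0.972.
Two-sided p-value ≈ 2·Φ(−0.972) = 0.3310.

z = 0.972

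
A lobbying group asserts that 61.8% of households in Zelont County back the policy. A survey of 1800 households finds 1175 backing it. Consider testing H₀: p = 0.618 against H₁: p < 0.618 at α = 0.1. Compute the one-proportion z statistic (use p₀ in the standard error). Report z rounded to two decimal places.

z = 3.04

p̂ = 1175/1800 = 0.65278.
SE = √(p₀(1−p₀)/n) = √(0.23608/1800) = 0.01145.
z = (0.65278 − 0.618)/0.01145 = 0.03478/0.01145 = 3.04.
p-value = P(Z < 3.037) ≈ 0.9988; since p > α = 0.1, fail to reject H₀.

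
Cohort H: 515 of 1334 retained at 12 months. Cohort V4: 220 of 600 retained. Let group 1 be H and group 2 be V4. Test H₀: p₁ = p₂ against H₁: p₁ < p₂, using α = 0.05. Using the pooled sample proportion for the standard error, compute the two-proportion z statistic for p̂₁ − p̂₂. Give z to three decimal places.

z = 0.813

p̂₁ = 515/1334 = 0.38606, p̂₂ = 220/600 = 0.36667.
Pooled p̂ = (515+220)/(1334+600) = 735/1934 = 0.38004.
SE = √(0.23561 × 0.00241629) = 0.02386.
z = (0.38606 − 0.36667)/0.02386 = 0.01939/0.02386 = 0.813.
p-value = P(Z < 0.813) ≈ 0.7918; since p > α = 0.05, fail to reject H₀.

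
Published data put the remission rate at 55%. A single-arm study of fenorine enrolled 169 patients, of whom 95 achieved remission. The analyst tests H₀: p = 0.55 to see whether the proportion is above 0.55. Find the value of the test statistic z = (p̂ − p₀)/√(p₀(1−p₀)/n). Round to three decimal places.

p̂ = 95/169 = 0.56213.
Under H₀, SE = √(0.55·0.45/169) = √(0.0014645) = 0.03827.
z = (0.56213 − 0.55)/0.03827 = 0.01213/0.03827 = 0.317.

z = 0.317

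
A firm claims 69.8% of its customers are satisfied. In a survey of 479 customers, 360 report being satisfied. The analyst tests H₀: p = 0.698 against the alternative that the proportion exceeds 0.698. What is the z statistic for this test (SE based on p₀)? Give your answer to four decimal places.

z = 2.5534

p̂ = 360/479 ≈ 0.751566.
Under H₀, SE = √(0.698·0.302/479) = √(0.000440075) = 0.020978.
z = (0.751566 − 0.698)/0.020978 = 0.053566/0.020978 = 2.5534.
p-value = P(Z > 2.553) ≈ 0.0053.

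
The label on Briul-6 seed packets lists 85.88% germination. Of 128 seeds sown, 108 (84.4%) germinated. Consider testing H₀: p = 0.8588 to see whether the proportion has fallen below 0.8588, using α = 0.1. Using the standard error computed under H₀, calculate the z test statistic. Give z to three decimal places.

p̂ = 108/128 = 0.84375.
Standard error under H₀: √(0.8588×0.1412/128) = 0.03078.
z = (0.84375 − 0.8588)/0.03078 = -0.01505/0.03078 = -0.489.
p-value = P(Z < -0.489) ≈ 0.3124; since p > α = 0.1, fail to reject H₀.

z = -0.489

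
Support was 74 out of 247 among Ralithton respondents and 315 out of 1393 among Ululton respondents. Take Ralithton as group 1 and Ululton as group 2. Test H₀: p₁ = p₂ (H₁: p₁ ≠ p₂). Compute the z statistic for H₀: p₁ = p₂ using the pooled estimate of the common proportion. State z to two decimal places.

z = 2.50

p̂₁ = 74/247 ≈ 0.2996, p̂₂ = 315/1393 ≈ 0.2261.
Pooled p̂ = (74+315)/(247+1393) = 389/1640 = 0.2372.
SE = √(p̂(1−p̂)(1/n₁+1/n₂)) = √(0.2372·0.7628·0.00476646) = √(0.000862412) = 0.0294.
z = (0.2996 − 0.2261)/0.0294 = 0.0735/0.0294 = 2.50.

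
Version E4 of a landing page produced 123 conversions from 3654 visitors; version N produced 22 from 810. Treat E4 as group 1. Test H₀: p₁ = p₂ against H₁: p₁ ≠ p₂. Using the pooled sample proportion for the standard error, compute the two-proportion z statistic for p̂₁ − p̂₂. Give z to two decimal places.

z = 0.94

p̂₁ = 123/3654 ≈ 0.0337, p̂₂ = 22/810 ≈ 0.0272.
Pooled p̂ = (123+22)/(3654+810) = 145/4464 = 0.0325.
SE = √(0.031427 × 0.00150824) = 0.0069.
z = (0.0337 − 0.0272)/0.0069 = 0.0065/0.0069 = 0.94.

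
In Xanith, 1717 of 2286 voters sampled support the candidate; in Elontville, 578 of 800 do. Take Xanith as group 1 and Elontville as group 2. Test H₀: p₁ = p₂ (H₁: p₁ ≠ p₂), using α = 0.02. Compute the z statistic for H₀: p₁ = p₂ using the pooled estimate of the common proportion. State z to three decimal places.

p̂₁ = 1717/2286 ≈ 0.751094, p̂₂ = 578/800 ≈ 0.722500.
Pooled p̂ = (1717+578)/(2286+800) = 2295/3086 = 0.743681.
SE = √(0.19062 × 0.00168745) = 0.017935.
z = (0.751094 − 0.722500)/0.017935 = 0.028594/0.017935 = 1.594.
p-value = 2·P(Z > 1.594) ≈ 0.1109; since p > α = 0.02, fail to reject H₀.

z = 1.594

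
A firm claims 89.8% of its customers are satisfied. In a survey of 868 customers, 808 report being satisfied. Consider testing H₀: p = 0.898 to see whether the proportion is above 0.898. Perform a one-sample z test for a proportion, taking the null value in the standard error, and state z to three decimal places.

p̂ = 808/868 ≈ 0.930876.
Standard error under H₀: √(0.898×0.102/868) = 0.010273.
z = (0.930876 − 0.898)/0.010273 = 0.032876/0.010273 = 3.200.
p-value = P(Z > 3.200) ≈ 0.0007.

z = 3.200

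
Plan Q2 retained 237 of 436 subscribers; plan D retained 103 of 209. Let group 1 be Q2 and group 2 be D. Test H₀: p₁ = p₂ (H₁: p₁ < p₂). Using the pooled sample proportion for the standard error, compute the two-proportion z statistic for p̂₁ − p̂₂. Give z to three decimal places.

p̂₁ = 237/436 ≈ 0.543578, p̂₂ = 103/209 ≈ 0.492823.
Pooled p̂ = (237+103)/(436+209) = 340/645 = 0.527132.
SE = √(0.249264 × 0.00707827) = 0.042004.
z = (0.543578 − 0.492823)/0.042004 = 0.050755/0.042004 = 1.208.
p-value = P(Z < 1.208) ≈ 0.8865.

z = 1.208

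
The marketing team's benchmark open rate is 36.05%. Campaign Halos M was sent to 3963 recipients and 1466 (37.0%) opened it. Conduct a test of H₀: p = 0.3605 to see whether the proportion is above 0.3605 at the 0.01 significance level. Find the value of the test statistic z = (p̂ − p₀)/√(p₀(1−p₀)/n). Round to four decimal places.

z = 1.2353

p̂ = 1466/3963 = 0.369922.
SE = √(p₀(1−p₀)/n) = √(0.23054/3963) = 0.007627.
z = (0.369922 − 0.3605)/0.007627 = 0.009422/0.007627 = 1.2353.
p-value = P(Z > 1.235) ≈ 0.1084; since p > α = 0.01, fail to reject H₀.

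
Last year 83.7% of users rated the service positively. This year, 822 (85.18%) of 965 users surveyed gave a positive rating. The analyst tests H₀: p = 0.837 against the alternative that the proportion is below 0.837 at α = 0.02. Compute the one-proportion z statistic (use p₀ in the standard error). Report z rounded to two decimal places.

p̂ = 822/965 ≈ 0.85181.
Standard error under H₀: √(0.837×0.163/965) = 0.01189.
z = (0.85181 − 0.837)/0.01189 = 0.01481/0.01189 = 1.25.
p-value = P(Z < 1.246) ≈ 0.8936. With α = 0.02, fail to reject H₀.

z = 1.25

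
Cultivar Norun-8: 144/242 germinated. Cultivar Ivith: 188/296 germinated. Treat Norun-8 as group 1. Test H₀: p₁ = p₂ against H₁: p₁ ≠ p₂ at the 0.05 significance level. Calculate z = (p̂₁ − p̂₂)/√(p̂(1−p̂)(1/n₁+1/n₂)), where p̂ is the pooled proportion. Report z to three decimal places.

p̂₁ = 144/242 ≈ 0.59504, p̂₂ = 188/296 ≈ 0.63514.
Pooled p̂ = (144+188)/(242+296) = 332/538 = 0.61710.
SE = √(p̂(1−p̂)(1/n₁+1/n₂)) = √(0.61710·0.38290·0.00751061) = √(0.00177466) = 0.04213.
z = (0.59504 − 0.63514)/0.04213 = -0.04010/0.04213 = -0.952.
p-value = 2·P(Z > 0.952) ≈ 0.3412; since p > α = 0.05, fail to reject H₀.

z = -0.952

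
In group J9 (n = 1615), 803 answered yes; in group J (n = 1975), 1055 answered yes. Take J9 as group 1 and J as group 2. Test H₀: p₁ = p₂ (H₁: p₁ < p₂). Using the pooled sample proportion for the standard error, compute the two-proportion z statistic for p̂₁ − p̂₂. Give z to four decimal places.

z = -2.2049

p̂₁ = 803/1615 = 0.497214, p̂₂ = 1055/1975 = 0.534177.
Pooled p̂ = (803+1055)/(1615+1975) = 1858/3590 = 0.517549.
SE = √(0.249692 × 0.00112552) = 0.016764.
z = (0.497214 − 0.534177)/0.016764 = -0.036963/0.016764 = -2.2049.
p-value = P(Z < -2.205) ≈ 0.0137.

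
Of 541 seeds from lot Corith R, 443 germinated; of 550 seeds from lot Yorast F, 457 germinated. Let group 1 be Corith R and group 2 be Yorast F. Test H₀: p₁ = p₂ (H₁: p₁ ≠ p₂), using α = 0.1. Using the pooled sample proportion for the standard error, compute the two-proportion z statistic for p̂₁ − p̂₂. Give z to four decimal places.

z = -0.5239

p̂₁ = 443/541 = 0.818854, p̂₂ = 457/550 = 0.830909.
Pooled p̂ = (443+457)/(541+550) = 900/1091 = 0.824931.
SE = √(0.14442 × 0.00366661) = 0.023012.
z = (0.818854 − 0.830909)/0.023012 = -0.012055/0.023012 = -0.5239.
Two-sided p-value ≈ 2·Φ(−0.524) = 0.6004. With α = 0.1, fail to reject H₀.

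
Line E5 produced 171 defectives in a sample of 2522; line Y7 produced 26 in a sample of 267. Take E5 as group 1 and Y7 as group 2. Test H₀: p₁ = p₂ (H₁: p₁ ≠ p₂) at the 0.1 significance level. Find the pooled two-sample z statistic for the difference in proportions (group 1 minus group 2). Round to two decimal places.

p̂₁ = 171/2522 ≈ 0.0678, p̂₂ = 26/267 ≈ 0.0974.
Pooled p̂ = (171+26)/(2522+267) = 197/2789 = 0.0706.
SE = √(p̂(1−p̂)(1/n₁+1/n₂)) = √(0.0706·0.9294·0.00414183) = √(0.000271892) = 0.0165.
z = (0.0678 − 0.0974)/0.0165 = -0.0296/0.0165 = -1.79.
p-value = 2·P(Z > 1.794) ≈ 0.0729. With α = 0.1, reject H₀.

z = -1.79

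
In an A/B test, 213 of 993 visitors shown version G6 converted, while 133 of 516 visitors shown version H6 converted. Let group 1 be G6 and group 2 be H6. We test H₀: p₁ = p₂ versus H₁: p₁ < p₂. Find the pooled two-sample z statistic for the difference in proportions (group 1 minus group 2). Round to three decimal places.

p̂₁ = 213/993 ≈ 0.21450, p̂₂ = 133/516 ≈ 0.25775.
Pooled p̂ = (213+133)/(993+516) = 346/1509 = 0.22929.
SE = √(0.176717 × 0.00294503) = 0.02281.
z = (0.21450 − 0.25775)/0.02281 = -0.04325/0.02281 = -1.896.

z = -1.896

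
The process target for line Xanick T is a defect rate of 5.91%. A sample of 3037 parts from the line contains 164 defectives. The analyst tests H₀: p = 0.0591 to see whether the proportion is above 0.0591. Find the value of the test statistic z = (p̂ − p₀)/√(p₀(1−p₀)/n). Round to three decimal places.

p̂ = 164/3037 ≈ 0.05400.
Standard error under H₀: √(0.0591×0.9409/3037) = 0.00428.
z = (0.05400 − 0.0591)/0.00428 = -0.00510/0.00428 = -1.192.

z = -1.192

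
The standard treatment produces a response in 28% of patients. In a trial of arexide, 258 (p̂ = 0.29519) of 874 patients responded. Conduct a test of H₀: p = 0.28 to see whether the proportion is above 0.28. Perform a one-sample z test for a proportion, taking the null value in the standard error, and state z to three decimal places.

z = 1.000

p̂ = 258/874 ≈ 0.29519.
Standard error under H₀: √(0.28×0.72/874) = 0.01519.
z = (0.29519 − 0.28)/0.01519 = 0.01519/0.01519 = 1.000.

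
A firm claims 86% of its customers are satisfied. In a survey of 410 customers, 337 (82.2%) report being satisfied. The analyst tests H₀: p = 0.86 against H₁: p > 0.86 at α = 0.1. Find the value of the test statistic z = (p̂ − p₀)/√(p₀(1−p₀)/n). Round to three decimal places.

p̂ = 337/410 = 0.82195.
SE = √(p₀(1−p₀)/n) = √(0.1204/410) = 0.01714.
z = (0.82195 − 0.86)/0.01714 = -0.03805/0.01714 = -2.220.
p-value = P(Z > -2.220) ≈ 0.9868; since p > α = 0.1, fail to reject H₀.

z = -2.220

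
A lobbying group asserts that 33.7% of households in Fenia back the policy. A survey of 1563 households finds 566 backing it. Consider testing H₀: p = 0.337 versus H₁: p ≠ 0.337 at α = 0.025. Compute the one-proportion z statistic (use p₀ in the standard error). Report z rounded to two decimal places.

z = 2.10

p̂ = 566/1563 ≈ 0.36212.
Standard error under H₀: √(0.337×0.663/1563) = 0.01196.
z = (0.36212 − 0.337)/0.01196 = 0.02512/0.01196 = 2.10.
p-value = 2·P(Z > 2.101) ≈ 0.0356, so at α = 0.025 we fail to reject H₀.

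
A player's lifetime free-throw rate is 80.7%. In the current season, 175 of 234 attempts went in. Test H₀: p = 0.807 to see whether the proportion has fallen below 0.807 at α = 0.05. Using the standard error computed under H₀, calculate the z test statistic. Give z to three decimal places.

p̂ = 175/234 ≈ 0.74786.
Standard error under H₀: √(0.807×0.193/234) = 0.02580.
z = (0.74786 − 0.807)/0.02580 = -0.05914/0.02580 = -2.292.
p-value = P(Z < -2.292) ≈ 0.0109. With α = 0.05, reject H₀.

z = -2.292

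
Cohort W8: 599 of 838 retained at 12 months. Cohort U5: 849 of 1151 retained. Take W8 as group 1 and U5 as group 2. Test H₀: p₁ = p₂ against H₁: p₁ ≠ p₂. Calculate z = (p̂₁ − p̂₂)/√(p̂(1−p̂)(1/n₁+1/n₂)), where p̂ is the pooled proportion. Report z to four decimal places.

p̂₁ = 599/838 = 0.714797, p̂₂ = 849/1151 = 0.737619.
Pooled p̂ = (599+849)/(838+1151) = 1448/1989 = 0.728004.
SE = √(p̂(1−p̂)(1/n₁+1/n₂)) = √(0.728004·0.271996·0.00206213) = √(0.00040833) = 0.020207.
z = (0.714797 − 0.737619)/0.020207 = -0.022822/0.020207 = -1.1294.

z = -1.1294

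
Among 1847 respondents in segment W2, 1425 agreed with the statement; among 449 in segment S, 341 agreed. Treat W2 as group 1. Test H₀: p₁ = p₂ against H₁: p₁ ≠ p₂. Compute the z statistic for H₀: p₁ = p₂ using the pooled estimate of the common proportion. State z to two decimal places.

z = 0.54

p̂₁ = 1425/1847 = 0.7715, p̂₂ = 341/449 = 0.7595.
Pooled p̂ = (1425+341)/(1847+449) = 1766/2296 = 0.7692.
SE = √(0.177551 × 0.00276859) = 0.0222.
z = (0.7715 − 0.7595)/0.0222 = 0.0120/0.0222 = 0.54.
Two-sided p-value ≈ 2·Φ(−0.544) = 0.5866.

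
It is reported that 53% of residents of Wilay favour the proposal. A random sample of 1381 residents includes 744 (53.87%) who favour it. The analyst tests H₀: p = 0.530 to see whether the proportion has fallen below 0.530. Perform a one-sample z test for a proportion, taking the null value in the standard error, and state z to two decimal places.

p̂ = 744/1381 = 0.5387.
Standard error under H₀: √(0.53×0.47/1381) = 0.0134.
z = (0.5387 − 0.53)/0.0134 = 0.0087/0.0134 = 0.65.

z = 0.65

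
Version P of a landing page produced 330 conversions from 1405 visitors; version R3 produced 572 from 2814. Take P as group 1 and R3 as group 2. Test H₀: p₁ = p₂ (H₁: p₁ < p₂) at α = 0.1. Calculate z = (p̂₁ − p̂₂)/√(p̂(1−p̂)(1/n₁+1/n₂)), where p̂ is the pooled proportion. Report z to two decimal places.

p̂₁ = 330/1405 = 0.2349, p̂₂ = 572/2814 = 0.2033.
Pooled p̂ = (330+572)/(1405+2814) = 902/4219 = 0.2138.
SE = √(0.168087 × 0.00106711) = 0.0134.
z = (0.2349 − 0.2033)/0.0134 = 0.0316/0.0134 = 2.36.
p-value = P(Z < 2.360) ≈ 0.9909. With α = 0.1, fail to reject H₀.

z = 2.36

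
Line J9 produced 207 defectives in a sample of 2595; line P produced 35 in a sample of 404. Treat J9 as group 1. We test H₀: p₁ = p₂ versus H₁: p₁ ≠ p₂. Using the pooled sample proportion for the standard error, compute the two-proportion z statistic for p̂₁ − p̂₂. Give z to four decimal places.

p̂₁ = 207/2595 = 0.079769, p̂₂ = 35/404 = 0.086634.
Pooled p̂ = (207+35)/(2595+404) = 242/2999 = 0.080694.
SE = √(0.0741821 × 0.0028606) = 0.014567.
z = (0.079769 − 0.086634)/0.014567 = -0.006865/0.014567 = -0.4713.
Two-sided p-value ≈ 2·Φ(−0.471) = 0.6375.

z = -0.4713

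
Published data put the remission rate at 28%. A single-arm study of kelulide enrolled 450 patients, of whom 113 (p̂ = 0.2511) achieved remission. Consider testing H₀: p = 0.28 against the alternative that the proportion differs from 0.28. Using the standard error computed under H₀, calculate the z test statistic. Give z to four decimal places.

p̂ = 113/450 = 0.251111.
Under H₀, SE = √(0.28·0.72/450) = √(0.000448) = 0.021166.
z = (0.251111 − 0.28)/0.021166 = -0.028889/0.021166 = -1.3649.
Two-sided p-value ≈ 2·Φ(−1.365) = 0.1723.

z = -1.3649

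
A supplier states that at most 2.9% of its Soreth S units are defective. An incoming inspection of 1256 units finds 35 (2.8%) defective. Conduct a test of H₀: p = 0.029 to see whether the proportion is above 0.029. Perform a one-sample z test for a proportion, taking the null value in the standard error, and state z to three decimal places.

p̂ = 35/1256 = 0.02787.
Standard error under H₀: √(0.029×0.971/1256) = 0.00473.
z = (0.02787 − 0.029)/0.00473 = -0.00113/0.00473 = -0.239.

z = -0.239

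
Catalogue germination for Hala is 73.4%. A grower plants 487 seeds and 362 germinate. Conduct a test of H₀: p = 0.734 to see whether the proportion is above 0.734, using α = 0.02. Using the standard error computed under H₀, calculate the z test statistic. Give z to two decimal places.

z = 0.47

p̂ = 362/487 = 0.74333.
Standard error under H₀: √(0.734×0.266/487) = 0.02002.
z = (0.74333 − 0.734)/0.02002 = 0.00933/0.02002 = 0.47.
p-value = P(Z > 0.466) ≈ 0.3207, so at α = 0.02 we fail to reject H₀.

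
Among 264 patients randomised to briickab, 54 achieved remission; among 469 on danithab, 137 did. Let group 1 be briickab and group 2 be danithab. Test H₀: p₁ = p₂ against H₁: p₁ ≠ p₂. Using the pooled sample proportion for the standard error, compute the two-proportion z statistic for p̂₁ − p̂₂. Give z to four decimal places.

z = -2.5927

p̂₁ = 54/264 = 0.2045455, p̂₂ = 137/469 = 0.2921109.
Pooled p̂ = (54+137)/(264+469) = 191/733 = 0.2605730.
SE = √(p̂(1−p̂)(1/n₁+1/n₂)) = √(0.2605730·0.7394270·0.00592007) = √(0.00114065) = 0.0337735.
z = (0.2045455 − 0.2921109)/0.0337735 = -0.0875654/0.0337735 = -2.5927.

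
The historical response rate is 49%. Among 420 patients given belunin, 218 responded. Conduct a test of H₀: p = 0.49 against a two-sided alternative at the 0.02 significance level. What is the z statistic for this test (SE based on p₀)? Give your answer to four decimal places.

z = 1.1908

p̂ = 218/420 ≈ 0.519048.
Standard error under H₀: √(0.49×0.51/420) = 0.024393.
z = (0.519048 − 0.49)/0.024393 = 0.029048/0.024393 = 1.1908.
Two-sided p-value ≈ 2·Φ(−1.191) = 0.2337. With α = 0.02, fail to reject H₀.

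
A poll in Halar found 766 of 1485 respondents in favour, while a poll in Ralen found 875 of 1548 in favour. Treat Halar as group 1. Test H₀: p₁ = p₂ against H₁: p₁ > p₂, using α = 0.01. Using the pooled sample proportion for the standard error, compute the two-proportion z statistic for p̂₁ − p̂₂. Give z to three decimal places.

p̂₁ = 766/1485 ≈ 0.515825, p̂₂ = 875/1548 ≈ 0.565245.
Pooled p̂ = (766+875)/(1485+1548) = 1641/3033 = 0.541048.
SE = √(p̂(1−p̂)(1/n₁+1/n₂)) = √(0.541048·0.458952·0.0013194) = √(0.000327626) = 0.018100.
z = (0.515825 − 0.565245)/0.018100 = -0.049420/0.018100 = -2.730.
p-value = P(Z > -2.730) ≈ 0.9968, so at α = 0.01 we fail to reject H₀.

z = -2.730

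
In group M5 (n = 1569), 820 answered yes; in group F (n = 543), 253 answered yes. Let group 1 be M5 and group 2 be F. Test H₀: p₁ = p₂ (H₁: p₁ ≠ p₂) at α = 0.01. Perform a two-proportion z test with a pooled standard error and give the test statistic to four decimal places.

p̂₁ = 820/1569 ≈ 0.5226259, p̂₂ = 253/543 ≈ 0.4659300.
Pooled p̂ = (820+253)/(1569+543) = 1073/2112 = 0.5080492.
SE = √(p̂(1−p̂)(1/n₁+1/n₂)) = √(0.5080492·0.4919508·0.00247897) = √(0.000619582) = 0.0248914.
z = (0.5226259 − 0.4659300)/0.0248914 = 0.0566959/0.0248914 = 2.2777.
Two-sided p-value ≈ 2·Φ(−2.278) = 0.0227. With α = 0.01, fail to reject H₀.

z = 2.2777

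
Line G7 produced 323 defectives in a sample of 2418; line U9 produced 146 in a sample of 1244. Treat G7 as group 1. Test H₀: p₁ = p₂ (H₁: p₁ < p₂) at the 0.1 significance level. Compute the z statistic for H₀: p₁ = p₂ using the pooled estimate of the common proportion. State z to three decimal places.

z = 1.391

p̂₁ = 323/2418 = 0.13358, p̂₂ = 146/1244 = 0.11736.
Pooled p̂ = (323+146)/(2418+1244) = 469/3662 = 0.12807.
SE = √(0.11167 × 0.00121742) = 0.01166.
z = (0.13358 − 0.11736)/0.01166 = 0.01622/0.01166 = 1.391.
p-value = P(Z < 1.391) ≈ 0.9179; since p > α = 0.1, fail to reject H₀.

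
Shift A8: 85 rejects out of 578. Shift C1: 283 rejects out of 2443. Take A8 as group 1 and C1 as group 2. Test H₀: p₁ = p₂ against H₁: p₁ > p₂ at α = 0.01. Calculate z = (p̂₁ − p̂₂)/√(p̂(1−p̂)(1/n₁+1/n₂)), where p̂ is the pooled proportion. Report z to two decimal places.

z = 2.06

p̂₁ = 85/578 ≈ 0.14706, p̂₂ = 283/2443 ≈ 0.11584.
Pooled p̂ = (85+283)/(578+2443) = 368/3021 = 0.12181.
SE = √(p̂(1−p̂)(1/n₁+1/n₂)) = √(0.12181·0.87819·0.00213944) = √(0.000228867) = 0.01513.
z = (0.14706 − 0.11584)/0.01513 = 0.03122/0.01513 = 2.06.
p-value = P(Z > 2.064) ≈ 0.0195. With α = 0.01, fail to reject H₀.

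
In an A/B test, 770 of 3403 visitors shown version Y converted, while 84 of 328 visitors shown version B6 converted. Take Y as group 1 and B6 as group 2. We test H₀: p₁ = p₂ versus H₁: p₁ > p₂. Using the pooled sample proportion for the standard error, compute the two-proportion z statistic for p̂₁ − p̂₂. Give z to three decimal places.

p̂₁ = 770/3403 ≈ 0.22627, p̂₂ = 84/328 ≈ 0.25610.
Pooled p̂ = (770+84)/(3403+328) = 854/3731 = 0.22889.
SE = √(0.176501 × 0.00334264) = 0.02429.
z = (0.22627 − 0.25610)/0.02429 = -0.02983/0.02429 = -1.228.
p-value = P(Z > -1.228) ≈ 0.8903.

z = -1.228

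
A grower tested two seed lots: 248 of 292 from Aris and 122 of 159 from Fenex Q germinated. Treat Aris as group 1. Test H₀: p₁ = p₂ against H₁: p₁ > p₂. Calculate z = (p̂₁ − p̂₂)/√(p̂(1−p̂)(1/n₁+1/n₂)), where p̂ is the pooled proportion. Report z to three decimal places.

p̂₁ = 248/292 = 0.84932, p̂₂ = 122/159 = 0.76730.
Pooled p̂ = (248+122)/(292+159) = 370/451 = 0.82040.
SE = √(p̂(1−p̂)(1/n₁+1/n₂)) = √(0.82040·0.17960·0.00971397) = √(0.0014313) = 0.03783.
z = (0.84932 − 0.76730)/0.03783 = 0.08202/0.03783 = 2.168.
p-value = P(Z > 2.168) ≈ 0.0151.

z = 2.168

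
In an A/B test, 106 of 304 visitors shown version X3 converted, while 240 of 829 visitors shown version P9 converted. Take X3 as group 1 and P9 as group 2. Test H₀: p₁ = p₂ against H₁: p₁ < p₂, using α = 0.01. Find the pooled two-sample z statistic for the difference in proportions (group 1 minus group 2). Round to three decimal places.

z = 1.916

p̂₁ = 106/304 ≈ 0.34868, p̂₂ = 240/829 ≈ 0.28951.
Pooled p̂ = (106+240)/(304+829) = 346/1133 = 0.30538.
SE = √(0.212125 × 0.00449575) = 0.03088.
z = (0.34868 − 0.28951)/0.03088 = 0.05917/0.03088 = 1.916.
p-value = P(Z < 1.916) ≈ 0.9723; since p > α = 0.01, fail to reject H₀.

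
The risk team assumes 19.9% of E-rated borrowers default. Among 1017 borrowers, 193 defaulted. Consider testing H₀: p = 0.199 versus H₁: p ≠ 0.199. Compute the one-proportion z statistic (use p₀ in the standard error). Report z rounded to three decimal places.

z = -0.737

p̂ = 193/1017 = 0.18977.
SE = √(p₀(1−p₀)/n) = √(0.1594/1017) = 0.01252.
z = (0.18977 − 0.199)/0.01252 = -0.00923/0.01252 = -0.737.
p-value = 2·P(Z > 0.737) ≈ 0.4612.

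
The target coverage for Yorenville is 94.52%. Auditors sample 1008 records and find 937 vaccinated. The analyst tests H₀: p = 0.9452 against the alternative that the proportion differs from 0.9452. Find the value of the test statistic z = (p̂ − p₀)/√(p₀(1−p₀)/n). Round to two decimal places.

p̂ = 937/1008 = 0.92956.
Under H₀, SE = √(0.9452·0.0548/1008) = √(5.13859e-05) = 0.00717.
z = (0.92956 − 0.9452)/0.00717 = -0.01564/0.00717 = -2.18.
Two-sided p-value ≈ 2·Φ(−2.181) = 0.0292.

z = -2.18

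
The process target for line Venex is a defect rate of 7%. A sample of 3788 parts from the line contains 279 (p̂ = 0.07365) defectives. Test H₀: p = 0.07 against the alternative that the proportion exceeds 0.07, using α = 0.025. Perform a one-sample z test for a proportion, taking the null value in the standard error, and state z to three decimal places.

p̂ = 279/3788 = 0.073654.
Under H₀, SE = √(0.07·0.93/3788) = √(1.71859e-05) = 0.004146.
z = (0.073654 − 0.07)/0.004146 = 0.003654/0.004146 = 0.881.
p-value = P(Z > 0.881) ≈ 0.1891; since p > α = 0.025, fail to reject H₀.

z = 0.881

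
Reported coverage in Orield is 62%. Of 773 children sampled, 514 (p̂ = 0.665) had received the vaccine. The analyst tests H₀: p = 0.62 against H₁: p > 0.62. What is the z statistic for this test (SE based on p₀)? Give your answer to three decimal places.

p̂ = 514/773 ≈ 0.66494.
Under H₀, SE = √(0.62·0.38/773) = √(0.000304787) = 0.01746.
z = (0.66494 − 0.62)/0.01746 = 0.04494/0.01746 = 2.574.

z = 2.574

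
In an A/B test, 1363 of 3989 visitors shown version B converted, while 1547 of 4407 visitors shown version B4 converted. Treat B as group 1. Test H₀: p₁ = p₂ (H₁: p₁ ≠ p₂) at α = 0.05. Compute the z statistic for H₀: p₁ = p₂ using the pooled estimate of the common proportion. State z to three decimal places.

z = -0.898

p̂₁ = 1363/3989 ≈ 0.34169, p̂₂ = 1547/4407 ≈ 0.35103.
Pooled p̂ = (1363+1547)/(3989+4407) = 2910/8396 = 0.34659.
SE = √(p̂(1−p̂)(1/n₁+1/n₂)) = √(0.34659·0.65341·0.000477601) = √(0.000108161) = 0.01040.
z = (0.34169 − 0.35103)/0.01040 = -0.00934/0.01040 = -0.898.
p-value = 2·P(Z > 0.898) ≈ 0.3690, so at α = 0.05 we fail to reject H₀.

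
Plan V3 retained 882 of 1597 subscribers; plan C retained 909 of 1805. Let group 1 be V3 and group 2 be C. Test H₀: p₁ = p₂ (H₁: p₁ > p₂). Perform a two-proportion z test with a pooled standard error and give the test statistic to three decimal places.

z = 2.838

p̂₁ = 882/1597 = 0.552286, p̂₂ = 909/1805 = 0.503601.
Pooled p̂ = (882+909)/(1597+1805) = 1791/3402 = 0.526455.
SE = √(0.2493 × 0.00118019) = 0.017153.
z = (0.552286 − 0.503601)/0.017153 = 0.048685/0.017153 = 2.838.
p-value = P(Z > 2.838) ≈ 0.0023.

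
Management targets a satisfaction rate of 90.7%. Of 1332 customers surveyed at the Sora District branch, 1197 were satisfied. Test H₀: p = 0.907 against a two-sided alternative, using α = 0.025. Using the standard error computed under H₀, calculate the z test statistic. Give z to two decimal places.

z = -1.05

p̂ = 1197/1332 ≈ 0.8986.
Standard error under H₀: √(0.907×0.093/1332) = 0.0080.
z = (0.8986 − 0.907)/0.0080 = -0.0084/0.0080 = -1.05.
Two-sided p-value ≈ 2·Φ(−1.049) = 0.2940; since p > α = 0.025, fail to reject H₀.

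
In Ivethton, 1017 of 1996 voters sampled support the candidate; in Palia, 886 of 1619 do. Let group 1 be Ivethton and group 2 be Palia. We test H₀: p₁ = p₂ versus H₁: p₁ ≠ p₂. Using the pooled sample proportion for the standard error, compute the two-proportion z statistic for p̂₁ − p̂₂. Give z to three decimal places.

z = -2.259

p̂₁ = 1017/1996 = 0.50952, p̂₂ = 886/1619 = 0.54725.
Pooled p̂ = (1017+886)/(1996+1619) = 1903/3615 = 0.52642.
SE = √(0.249302 × 0.00111867) = 0.01670.
z = (0.50952 − 0.54725)/0.01670 = -0.03773/0.01670 = -2.259.
p-value = 2·P(Z > 2.259) ≈ 0.0239.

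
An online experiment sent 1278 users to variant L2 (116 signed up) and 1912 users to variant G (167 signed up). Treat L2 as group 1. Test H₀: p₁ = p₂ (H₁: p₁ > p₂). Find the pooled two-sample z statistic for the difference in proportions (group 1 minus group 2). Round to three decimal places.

z = 0.333

p̂₁ = 116/1278 = 0.090767, p̂₂ = 167/1912 = 0.087343.
Pooled p̂ = (116+167)/(1278+1912) = 283/3190 = 0.088715.
SE = √(p̂(1−p̂)(1/n₁+1/n₂)) = √(0.088715·0.911285·0.00130549) = √(0.000105541) = 0.010273.
z = (0.090767 − 0.087343)/0.010273 = 0.003424/0.010273 = 0.333.
p-value = P(Z > 0.333) ≈ 0.3695.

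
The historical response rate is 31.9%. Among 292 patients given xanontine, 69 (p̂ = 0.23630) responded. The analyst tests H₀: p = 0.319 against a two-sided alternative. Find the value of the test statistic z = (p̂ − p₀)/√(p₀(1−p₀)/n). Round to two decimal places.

z = -3.03

p̂ = 69/292 = 0.2363.
Under H₀, SE = √(0.319·0.681/292) = √(0.000743969) = 0.0273.
z = (0.2363 − 0.319)/0.0273 = -0.0827/0.0273 = -3.03.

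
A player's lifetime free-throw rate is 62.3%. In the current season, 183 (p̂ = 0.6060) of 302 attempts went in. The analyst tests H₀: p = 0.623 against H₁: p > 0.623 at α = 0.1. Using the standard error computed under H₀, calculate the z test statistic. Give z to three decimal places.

z = -0.611

p̂ = 183/302 ≈ 0.60596.
Under H₀, SE = √(0.623·0.377/302) = √(0.000777719) = 0.02789.
z = (0.60596 − 0.623)/0.02789 = -0.01704/0.02789 = -0.611.
p-value = P(Z > -0.611) ≈ 0.7294, so at α = 0.1 we fail to reject H₀.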